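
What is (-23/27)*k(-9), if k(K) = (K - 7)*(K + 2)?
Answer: -2576/27 ≈ -95.407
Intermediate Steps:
k(K) = (-7 + K)*(2 + K)
(-23/27)*k(-9) = (-23/27)*(-14 + (-9)**2 - 5*(-9)) = (-23*1/27)*(-14 + 81 + 45) = -23/27*112 = -2576/27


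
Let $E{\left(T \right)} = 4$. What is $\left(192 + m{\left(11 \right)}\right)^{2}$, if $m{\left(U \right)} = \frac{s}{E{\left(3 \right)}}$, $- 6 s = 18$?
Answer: $\frac{585225}{16} \approx 36577.0$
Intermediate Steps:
$s = -3$ ($s = \left(- \frac{1}{6}\right) 18 = -3$)
$m{\left(U \right)} = - \frac{3}{4}$
$\left(192 + m{\left(11 \right)}\right)^{2} = \left(192 - \frac{3}{4}\right)^{2} = \left(\frac{765}{4}\right)^{2} = \frac{585225}{16}$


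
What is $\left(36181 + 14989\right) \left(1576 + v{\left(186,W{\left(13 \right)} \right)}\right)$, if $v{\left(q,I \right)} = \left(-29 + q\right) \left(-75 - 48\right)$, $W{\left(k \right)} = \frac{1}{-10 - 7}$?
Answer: $-907499950$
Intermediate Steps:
$W{\left(k \right)} = - \frac{1}{17}$ ($W{\left(k \right)} = \frac{1}{-17} = - \frac{1}{17}$)
$v{\left(q,I \right)} = 3567 - 123 q$ ($v{\left(q,I \right)} = \left(-29 + q\right) \left(-123\right) = 3567 - 123 q$)
$\left(36181 + 14989\right) \left(1576 + v{\left(186,W{\left(13 \right)} \right)}\right) = \left(36181 + 14989\right) \left(1576 + \left(3567 - 22878\right)\right) = 51170 \left(1576 + \left(3567 - 22878\right)\right) = 51170 \left(1576 - 19311\right) = 51170 \left(-17735\right) = -907499950$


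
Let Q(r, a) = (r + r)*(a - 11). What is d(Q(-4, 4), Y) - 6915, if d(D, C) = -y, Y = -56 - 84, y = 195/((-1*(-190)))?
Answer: -262809/38 ≈ -6916.0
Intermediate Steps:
Q(r, a) = 2*r*(-11 + a) (Q(r, a) = (2*r)*(-11 + a) = 2*r*(-11 + a))
y = 39/38 (y = 195/190 = 195*(1/190) = 39/38 ≈ 1.0263)
Y = -140
d(D, C) = -39/38 (d(D, C) = -1*39/38 = -39/38)
d(Q(-4, 4), Y) - 6915 = -39/38 - 6915 = -262809/38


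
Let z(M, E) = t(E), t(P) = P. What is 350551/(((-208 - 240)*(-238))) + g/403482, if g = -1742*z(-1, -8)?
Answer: 71463465323/21510432384 ≈ 3.3223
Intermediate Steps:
z(M, E) = E
g = 13936 (g = -1742*(-8) = 13936)
350551/(((-208 - 240)*(-238))) + g/403482 = 350551/(((-208 - 240)*(-238))) + 13936/403482 = 350551/((-448*(-238))) + 13936*(1/403482) = 350551/106624 + 6968/201741 = 71463465323/21510432384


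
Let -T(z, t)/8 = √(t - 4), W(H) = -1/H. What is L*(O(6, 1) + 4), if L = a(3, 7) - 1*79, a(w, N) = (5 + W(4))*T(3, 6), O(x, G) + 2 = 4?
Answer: -474 - 228*√2 ≈ -796.44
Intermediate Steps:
T(z, t) = -8*√(-4 + t) (T(z, t) = -8*√(t - 4) = -8*√(-4 + t))
O(x, G) = 2 (O(x, G) = -2 + 4 = 2)
a(w, N) = -38*√2 (a(w, N) = (5 - 1/4)*(-8*√(-4 + 6)) = (5 - 1*¼)*(-8*√2) = (5 - ¼)*(-8*√2) = 19*(-8*√2)/4 = -38*√2)
L = -79 - 38*√2 (L = -38*√2 - 1*79 = -38*√2 - 79 = -79 - 38*√2 ≈ -132.74)
L*(O(6, 1) + 4) = (-79 - 38*√2)*(2 + 4) = (-79 - 38*√2)*6 = -474 - 228*√2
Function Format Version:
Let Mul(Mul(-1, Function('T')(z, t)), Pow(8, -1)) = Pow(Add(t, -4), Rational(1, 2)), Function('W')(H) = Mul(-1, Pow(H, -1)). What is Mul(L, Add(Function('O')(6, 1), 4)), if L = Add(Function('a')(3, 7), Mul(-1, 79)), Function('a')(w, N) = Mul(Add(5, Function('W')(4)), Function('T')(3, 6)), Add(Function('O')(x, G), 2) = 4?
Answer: Add(-474, Mul(-228, Pow(2, Rational(1, 2)))) ≈ -796.44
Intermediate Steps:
Function('T')(z, t) = Mul(-8, Pow(Add(-4, t), Rational(1, 2))) (Function('T')(z, t) = Mul(-8, Pow(Add(t, -4), Rational(1, 2))) = Mul(-8, Pow(Add(-4, t), Rational(1, 2))))
Function('O')(x, G) = 2 (Function('O')(x, G) = Add(-2, 4) = 2)
Function('a')(w, N) = Mul(-38, Pow(2, Rational(1, 2))) (Function('a')(w, N) = Mul(Add(5, Mul(-1, Pow(4, -1))), Mul(-8, Pow(Add(-4, 6), Rational(1, 2)))) = Mul(Add(5, Mul(-1, Rational(1, 4))), Mul(-8, Pow(2, Rational(1, 2)))) = Mul(Add(5, Rational(-1, 4)), Mul(-8, Pow(2, Rational(1, 2)))) = Mul(Rational(19, 4), Mul(-8, Pow(2, Rational(1, 2)))) = Mul(-38, Pow(2, Rational(1, 2))))
L = Add(-79, Mul(-38, Pow(2, Rational(1, 2)))) (L = Add(Mul(-38, Pow(2, Rational(1, 2))), Mul(-1, 79)) = Add(Mul(-38, Pow(2, Rational(1, 2))), -79) = Add(-79, Mul(-38, Pow(2, Rational(1, 2)))) ≈ -132.74)
Mul(L, Add(Function('O')(6, 1), 4)) = Mul(Add(-79, Mul(-38, Pow(2, Rational(1, 2)))), Add(2, 4)) = Mul(Add(-79, Mul(-38, Pow(2, Rational(1, 2)))), 6) = Add(-474, Mul(-228, Pow(2, Rational(1, 2))))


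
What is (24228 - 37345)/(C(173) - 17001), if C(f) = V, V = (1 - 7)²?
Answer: 1009/1305 ≈ 0.77318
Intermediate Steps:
V = 36 (V = (-6)² = 36)
C(f) = 36
(24228 - 37345)/(C(173) - 17001) = (24228 - 37345)/(36 - 17001) = -13117/(-16965) = -13117*(-1/16965) = 1009/1305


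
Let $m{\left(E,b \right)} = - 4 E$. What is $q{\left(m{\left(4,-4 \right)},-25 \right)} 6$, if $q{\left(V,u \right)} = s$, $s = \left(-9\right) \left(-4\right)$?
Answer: $216$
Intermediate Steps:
$s = 36$
$q{\left(V,u \right)} = 36$
$q{\left(m{\left(4,-4 \right)},-25 \right)} 6 = 36 \cdot 6 = 216$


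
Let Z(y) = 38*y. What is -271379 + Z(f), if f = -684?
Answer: -297371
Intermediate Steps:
-271379 + Z(f) = -271379 + 38*(-684) = -271379 - 25992 = -297371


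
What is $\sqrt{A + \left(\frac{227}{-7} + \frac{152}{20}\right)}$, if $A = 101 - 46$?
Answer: $\frac{4 \sqrt{2310}}{35} \approx 5.4929$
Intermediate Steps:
$A = 55$
$\sqrt{A + \left(\frac{227}{-7} + \frac{152}{20}\right)} = \sqrt{55 + \left(\frac{227}{-7} + \frac{152}{20}\right)} = \sqrt{55 + \left(227 \left(- \frac{1}{7}\right) + 152 \cdot \frac{1}{20}\right)} = \sqrt{55 + \left(- \frac{227}{7} + \frac{38}{5}\right)} = \sqrt{55 - \frac{869}{35}} = \sqrt{\frac{1056}{35}} = \frac{4 \sqrt{2310}}{35}$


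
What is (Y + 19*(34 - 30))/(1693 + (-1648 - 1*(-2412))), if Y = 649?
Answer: 725/2457 ≈ 0.29508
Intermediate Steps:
(Y + 19*(34 - 30))/(1693 + (-1648 - 1*(-2412))) = (649 + 19*(34 - 30))/(1693 + (-1648 - 1*(-2412))) = (649 + 19*4)/(1693 + (-1648 + 2412)) = (649 + 76)/(1693 + 764) = 725/2457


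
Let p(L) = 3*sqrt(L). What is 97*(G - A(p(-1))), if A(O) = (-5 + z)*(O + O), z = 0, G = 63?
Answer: 6111 + 2910*I ≈ 6111.0 + 2910.0*I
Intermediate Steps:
A(O) = -10*O (A(O) = (-5 + 0)*(O + O) = -10*O)
97*(G - A(p(-1))) = 97*(63 - (-10)*3*sqrt(-1)) = 97*(63 - (-10)*3*I) = 97*(63 - (-30)*I) = 97*(63 + 30*I) = 6111 + 2910*I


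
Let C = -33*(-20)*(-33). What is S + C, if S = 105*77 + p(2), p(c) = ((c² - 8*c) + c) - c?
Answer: -13707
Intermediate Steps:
C = -21780 (C = 660*(-33) = -21780)
p(c) = c² - 8*c (p(c) = (c² - 7*c) - c = c² - 8*c)
S = 8073 (S = 105*77 + 2*(-8 + 2) = 8085 + 2*(-6) = 8085 - 12 = 8073)
S + C = 8073 - 21780 = -13707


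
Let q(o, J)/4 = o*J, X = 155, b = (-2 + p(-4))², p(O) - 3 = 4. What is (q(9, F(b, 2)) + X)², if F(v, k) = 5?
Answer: 112225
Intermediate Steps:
p(O) = 7 (p(O) = 3 + 4 = 7)
b = 25 (b = (-2 + 7)² = 5² = 25)
q(o, J) = 4*J*o (q(o, J) = 4*(o*J) = 4*(J*o) = 4*J*o)
(q(9, F(b, 2)) + X)² = (4*5*9 + 155)² = (180 + 155)² = 335² = 112225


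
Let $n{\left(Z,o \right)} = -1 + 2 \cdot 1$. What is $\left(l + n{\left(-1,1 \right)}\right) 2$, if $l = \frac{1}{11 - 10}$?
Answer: $4$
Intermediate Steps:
$n{\left(Z,o \right)} = 1$ ($n{\left(Z,o \right)} = -1 + 2 = 1$)
$l = 1$ ($l = 1^{-1} = 1$)
$\left(l + n{\left(-1,1 \right)}\right) 2 = \left(1 + 1\right) 2 = 2 \cdot 2 = 4$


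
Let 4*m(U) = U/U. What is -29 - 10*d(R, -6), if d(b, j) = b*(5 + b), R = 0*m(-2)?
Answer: -29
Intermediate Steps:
m(U) = 1/4 (m(U) = (U/U)/4 = (1/4)*1 = 1/4)
R = 0 (R = 0*(1/4) = 0)
-29 - 10*d(R, -6) = -29 - 0*(5 + 0) = -29 - 0*5 = -29 - 10*0 = -29 + 0 = -29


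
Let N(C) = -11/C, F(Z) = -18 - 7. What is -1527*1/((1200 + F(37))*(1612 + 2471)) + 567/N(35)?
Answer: -31735633474/17590925 ≈ -1804.1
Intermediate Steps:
F(Z) = -25
-1527*1/((1200 + F(37))*(1612 + 2471)) + 567/N(35) = -1527*1/((1200 - 25)*(1612 + 2471)) + 567/((-11/35)) = -1527/(4083*1175) + 567/((-11*1/35)) = -1527/4797525 + 567/(-11/35) = -1527*1/4797525 + 567*(-35/11) = -509/1599175 - 19845/11 = -31735633474/17590925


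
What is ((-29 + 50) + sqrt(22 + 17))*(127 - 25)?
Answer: 2142 + 102*sqrt(39) ≈ 2779.0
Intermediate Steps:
((-29 + 50) + sqrt(22 + 17))*(127 - 25) = (21 + sqrt(39))*102 = 2142 + 102*sqrt(39)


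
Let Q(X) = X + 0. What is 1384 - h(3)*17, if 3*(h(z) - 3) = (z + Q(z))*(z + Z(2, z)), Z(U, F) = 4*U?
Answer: 959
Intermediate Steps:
Q(X) = X
h(z) = 3 + 2*z*(8 + z)/3 (h(z) = 3 + ((z + z)*(z + 4*2))/3 = 3 + ((2*z)*(z + 8))/3 = 3 + ((2*z)*(8 + z))/3 = 3 + (2*z*(8 + z))/3 = 3 + 2*z*(8 + z)/3)
1384 - h(3)*17 = 1384 - (3 + (⅔)*3² + (16/3)*3)*17 = 1384 - (3 + (⅔)*9 + 16)*17 = 1384 - (3 + 6 + 16)*17 = 1384 - 25*17 = 1384 - 1*425 = 1384 - 425 = 959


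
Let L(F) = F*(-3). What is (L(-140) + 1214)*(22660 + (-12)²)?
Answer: 37261736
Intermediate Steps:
L(F) = -3*F
(L(-140) + 1214)*(22660 + (-12)²) = (-3*(-140) + 1214)*(22660 + (-12)²) = (420 + 1214)*(22660 + 144) = 1634*22804 = 37261736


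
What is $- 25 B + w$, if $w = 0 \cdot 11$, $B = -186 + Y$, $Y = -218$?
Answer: $10100$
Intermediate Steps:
$B = -404$ ($B = -186 - 218 = -404$)
$w = 0$
$- 25 B + w = \left(-25\right) \left(-404\right) + 0 = 10100 + 0 = 10100$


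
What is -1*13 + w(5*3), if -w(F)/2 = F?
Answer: -43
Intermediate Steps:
w(F) = -2*F
-1*13 + w(5*3) = -1*13 - 10*3 = -13 - 2*15 = -13 - 30 = -43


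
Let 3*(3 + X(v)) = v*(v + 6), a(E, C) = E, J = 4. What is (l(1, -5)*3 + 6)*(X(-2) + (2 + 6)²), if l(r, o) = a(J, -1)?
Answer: 1050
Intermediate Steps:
l(r, o) = 4
X(v) = -3 + v*(6 + v)/3 (X(v) = -3 + (v*(v + 6))/3 = -3 + (v*(6 + v))/3 = -3 + v*(6 + v)/3)
(l(1, -5)*3 + 6)*(X(-2) + (2 + 6)²) = (4*3 + 6)*((-3 + 2*(-2) + (⅓)*(-2)²) + (2 + 6)²) = (12 + 6)*((-3 - 4 + (⅓)*4) + 8²) = 18*((-3 - 4 + 4/3) + 64) = 18*(-17/3 + 64) = 18*(175/3) = 1050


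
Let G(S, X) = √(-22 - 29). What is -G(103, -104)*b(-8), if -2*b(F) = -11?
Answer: -11*I*√51/2 ≈ -39.278*I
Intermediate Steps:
G(S, X) = I*√51 (G(S, X) = √(-51) = I*√51)
b(F) = 11/2 (b(F) = -½*(-11) = 11/2)
-G(103, -104)*b(-8) = -I*√51*11/2 = -11*I*√51/2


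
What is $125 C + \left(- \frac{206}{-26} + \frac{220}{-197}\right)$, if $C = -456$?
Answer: $- \frac{145959569}{2561} \approx -56993.0$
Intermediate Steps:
$125 C + \left(- \frac{206}{-26} + \frac{220}{-197}\right) = 125 \left(-456\right) + \left(- \frac{206}{-26} + \frac{220}{-197}\right) = -57000 + \left(\left(-206\right) \left(- \frac{1}{26}\right) + 220 \left(- \frac{1}{197}\right)\right) = -57000 + \left(\frac{103}{13} - \frac{220}{197}\right) = -57000 + \frac{17431}{2561} = - \frac{145959569}{2561}$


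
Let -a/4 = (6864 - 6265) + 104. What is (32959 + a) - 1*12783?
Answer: 17364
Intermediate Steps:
a = -2812 (a = -4*((6864 - 6265) + 104) = -4*(599 + 104) = -4*703 = -2812)
(32959 + a) - 1*12783 = (32959 - 2812) - 1*12783 = 30147 - 12783 = 17364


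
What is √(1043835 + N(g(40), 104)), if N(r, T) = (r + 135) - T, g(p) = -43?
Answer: √1043823 ≈ 1021.7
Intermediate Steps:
N(r, T) = 135 + r - T (N(r, T) = (135 + r) - T = 135 + r - T)
√(1043835 + N(g(40), 104)) = √(1043835 + (135 - 43 - 1*104)) = √(1043835 + (135 - 43 - 104)) = √(1043835 - 12) = √1043823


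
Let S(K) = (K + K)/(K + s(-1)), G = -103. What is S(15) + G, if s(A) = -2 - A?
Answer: -706/7 ≈ -100.86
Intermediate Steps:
S(K) = 2*K/(-1 + K) (S(K) = (K + K)/(K + (-2 - 1*(-1))) = (2*K)/(K + (-2 + 1)) = (2*K)/(K - 1) = (2*K)/(-1 + K) = 2*K/(-1 + K))
S(15) + G = 2*15/(-1 + 15) - 103 = 2*15/14 - 103 = 2*15*(1/14) - 103 = 15/7 - 103 = -706/7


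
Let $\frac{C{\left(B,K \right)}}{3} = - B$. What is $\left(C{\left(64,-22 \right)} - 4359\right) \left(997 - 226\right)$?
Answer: $-3508821$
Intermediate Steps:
$C{\left(B,K \right)} = - 3 B$ ($C{\left(B,K \right)} = 3 \left(- B\right) = - 3 B$)
$\left(C{\left(64,-22 \right)} - 4359\right) \left(997 - 226\right) = \left(\left(-3\right) 64 - 4359\right) \left(997 - 226\right) = \left(-192 - 4359\right) 771 = \left(-4551\right) 771 = -3508821$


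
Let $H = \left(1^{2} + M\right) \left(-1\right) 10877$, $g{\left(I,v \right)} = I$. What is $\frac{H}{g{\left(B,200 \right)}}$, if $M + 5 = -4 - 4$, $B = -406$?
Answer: $- \frac{65262}{203} \approx -321.49$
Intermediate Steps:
$M = -13$ ($M = -5 - 8 = -13$)
$H = 130524$ ($H = \left(1^{2} - 13\right) \left(-1\right) 10877 = \left(1 - 13\right) \left(-1\right) 10877 = \left(-12\right) \left(-1\right) 10877 = 12 \cdot 10877 = 130524$)
$\frac{H}{g{\left(B,200 \right)}} = \frac{130524}{-406} = 130524 \left(- \frac{1}{406}\right) = - \frac{65262}{203}$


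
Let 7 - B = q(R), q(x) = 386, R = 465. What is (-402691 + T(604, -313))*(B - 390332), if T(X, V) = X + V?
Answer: 157222106400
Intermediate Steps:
T(X, V) = V + X
B = -379 (B = 7 - 1*386 = 7 - 386 = -379)
(-402691 + T(604, -313))*(B - 390332) = (-402691 + (-313 + 604))*(-379 - 390332) = (-402691 + 291)*(-390711) = -402400*(-390711) = 157222106400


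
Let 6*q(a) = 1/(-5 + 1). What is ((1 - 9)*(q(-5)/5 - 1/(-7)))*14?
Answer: -226/15 ≈ -15.067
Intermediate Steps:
q(a) = -1/24 (q(a) = 1/(6*(-5 + 1)) = (1/6)/(-4) = (1/6)*(-1/4) = -1/24)
((1 - 9)*(q(-5)/5 - 1/(-7)))*14 = ((1 - 9)*(-1/24/5 - 1/(-7)))*14 = -8*(-1/24*1/5 - 1*(-1/7))*14 = -8*(-1/120 + 1/7)*14 = -8*113/840*14 = -113/105*14 = -226/15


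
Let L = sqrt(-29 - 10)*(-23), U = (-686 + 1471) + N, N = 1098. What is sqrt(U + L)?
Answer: sqrt(1883 - 23*I*sqrt(39)) ≈ 43.425 - 1.6538*I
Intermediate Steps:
U = 1883 (U = (-686 + 1471) + 1098 = 785 + 1098 = 1883)
L = -23*I*sqrt(39) (L = sqrt(-39)*(-23) = (I*sqrt(39))*(-23) = -23*I*sqrt(39) ≈ -143.64*I)
sqrt(U + L) = sqrt(1883 - 23*I*sqrt(39))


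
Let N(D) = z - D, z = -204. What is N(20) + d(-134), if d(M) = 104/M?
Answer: -15060/67 ≈ -224.78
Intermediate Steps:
N(D) = -204 - D
N(20) + d(-134) = (-204 - 1*20) + 104/(-134) = (-204 - 20) + 104*(-1/134) = -224 - 52/67 = -15060/67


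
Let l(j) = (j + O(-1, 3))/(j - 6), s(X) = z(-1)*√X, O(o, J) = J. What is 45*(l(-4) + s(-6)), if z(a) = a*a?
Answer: 9/2 + 45*I*√6 ≈ 4.5 + 110.23*I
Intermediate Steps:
z(a) = a²
s(X) = √X (s(X) = (-1)²*√X = 1*√X = √X)
l(j) = (3 + j)/(-6 + j) (l(j) = (j + 3)/(j - 6) = (3 + j)/(-6 + j))
45*(l(-4) + s(-6)) = 45*((3 - 4)/(-6 - 4) + √(-6)) = 45*(-1/(-10) + I*√6) = 45*(-⅒*(-1) + I*√6) = 45*(⅒ + I*√6) = 9/2 + 45*I*√6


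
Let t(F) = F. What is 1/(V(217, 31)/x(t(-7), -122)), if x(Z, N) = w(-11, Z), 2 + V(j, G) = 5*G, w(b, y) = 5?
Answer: 5/153 ≈ 0.032680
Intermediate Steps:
V(j, G) = -2 + 5*G
x(Z, N) = 5
1/(V(217, 31)/x(t(-7), -122)) = 1/((-2 + 5*31)/5) = 1/((-2 + 155)*(1/5)) = 1/(153*(1/5)) = 1/(153/5) = 5/153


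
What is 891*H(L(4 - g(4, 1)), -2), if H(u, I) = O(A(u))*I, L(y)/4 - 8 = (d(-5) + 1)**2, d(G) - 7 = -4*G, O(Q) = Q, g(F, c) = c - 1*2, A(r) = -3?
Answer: 5346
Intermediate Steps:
g(F, c) = -2 + c (g(F, c) = c - 2 = -2 + c)
d(G) = 7 - 4*G
L(y) = 3168 (L(y) = 32 + 4*((7 - 4*(-5)) + 1)**2 = 32 + 4*((7 + 20) + 1)**2 = 32 + 4*(27 + 1)**2 = 32 + 4*28**2 = 32 + 4*784 = 32 + 3136 = 3168)
H(u, I) = -3*I
891*H(L(4 - g(4, 1)), -2) = 891*(-3*(-2)) = 891*6 = 5346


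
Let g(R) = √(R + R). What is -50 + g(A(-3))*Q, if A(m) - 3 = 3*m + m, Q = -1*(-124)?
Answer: -50 + 372*I*√2 ≈ -50.0 + 526.09*I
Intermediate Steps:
Q = 124
A(m) = 3 + 4*m (A(m) = 3 + (3*m + m) = 3 + 4*m)
g(R) = √2*√R (g(R) = √(2*R) = √2*√R)
-50 + g(A(-3))*Q = -50 + (√2*√(3 + 4*(-3)))*124 = -50 + (√2*√(3 - 12))*124 = -50 + (√2*√(-9))*124 = -50 + (√2*(3*I))*124 = -50 + (3*I*√2)*124 = -50 + 372*I*√2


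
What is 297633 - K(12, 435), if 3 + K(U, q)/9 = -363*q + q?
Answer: 1714890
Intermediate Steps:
K(U, q) = -27 - 3258*q (K(U, q) = -27 + 9*(-363*q + q) = -27 + 9*(-362*q) = -27 - 3258*q)
297633 - K(12, 435) = 297633 - (-27 - 3258*435) = 297633 - (-27 - 1417230) = 297633 - 1*(-1417257) = 297633 + 1417257 = 1714890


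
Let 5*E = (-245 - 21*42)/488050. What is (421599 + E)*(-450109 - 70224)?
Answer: -535322211201181459/2440250 ≈ -2.1937e+11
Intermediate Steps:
E = -1127/2440250 (E = ((-245 - 21*42)/488050)/5 = ((-245 - 882)*(1/488050))/5 = (-1127*1/488050)/5 = (⅕)*(-1127/488050) = -1127/2440250 ≈ -0.00046184)
(421599 + E)*(-450109 - 70224) = (421599 - 1127/2440250)*(-450109 - 70224) = (1028806958623/2440250)*(-520333) = -535322211201181459/2440250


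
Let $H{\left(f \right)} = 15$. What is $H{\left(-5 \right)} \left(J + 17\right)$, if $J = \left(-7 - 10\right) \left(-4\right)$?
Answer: $1275$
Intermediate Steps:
$J = 68$ ($J = \left(-17\right) \left(-4\right) = 68$)
$H{\left(-5 \right)} \left(J + 17\right) = 15 \left(68 + 17\right) = 15 \cdot 85 = 1275$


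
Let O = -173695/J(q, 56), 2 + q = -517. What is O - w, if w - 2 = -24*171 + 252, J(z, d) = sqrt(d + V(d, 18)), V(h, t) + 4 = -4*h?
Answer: 3850 + 173695*I*sqrt(43)/86 ≈ 3850.0 + 13244.0*I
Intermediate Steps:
V(h, t) = -4 - 4*h
q = -519 (q = -2 - 517 = -519)
J(z, d) = sqrt(-4 - 3*d) (J(z, d) = sqrt(d + (-4 - 4*d)) = sqrt(-4 - 3*d))
w = -3850 (w = 2 + (-24*171 + 252) = 2 + (-4104 + 252) = 2 - 3852 = -3850)
O = 173695*I*sqrt(43)/86 (O = -173695/sqrt(-4 - 3*56) = -173695/sqrt(-4 - 168) = -173695*(-I*sqrt(43)/86) = -(-173695)*I*sqrt(43)/86 = 173695*I*sqrt(43)/86 ≈ 13244.0*I)
O - w = 173695*I*sqrt(43)/86 - 1*(-3850) = 173695*I*sqrt(43)/86 + 3850 = 3850 + 173695*I*sqrt(43)/86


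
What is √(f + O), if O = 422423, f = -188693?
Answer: 21*√530 ≈ 483.46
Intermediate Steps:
√(f + O) = √(-188693 + 422423) = √233730 = 21*√530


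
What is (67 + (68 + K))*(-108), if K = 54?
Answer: -20412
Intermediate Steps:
(67 + (68 + K))*(-108) = (67 + (68 + 54))*(-108) = (67 + 122)*(-108) = 189*(-108) = -20412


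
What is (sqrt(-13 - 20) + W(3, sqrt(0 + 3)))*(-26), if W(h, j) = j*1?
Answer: -26*sqrt(3) - 26*I*sqrt(33) ≈ -45.033 - 149.36*I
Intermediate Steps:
W(h, j) = j
(sqrt(-13 - 20) + W(3, sqrt(0 + 3)))*(-26) = (sqrt(-13 - 20) + sqrt(0 + 3))*(-26) = (sqrt(-33) + sqrt(3))*(-26) = (I*sqrt(33) + sqrt(3))*(-26) = (sqrt(3) + I*sqrt(33))*(-26) = -26*sqrt(3) - 26*I*sqrt(33)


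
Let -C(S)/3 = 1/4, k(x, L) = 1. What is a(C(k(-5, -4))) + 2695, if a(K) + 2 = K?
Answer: 10769/4 ≈ 2692.3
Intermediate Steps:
C(S) = -¾ (C(S) = -3/4 = -3*¼ = -¾)
a(K) = -2 + K
a(C(k(-5, -4))) + 2695 = (-2 - ¾) + 2695 = -11/4 + 2695 = 10769/4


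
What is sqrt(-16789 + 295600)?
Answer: 3*sqrt(30979) ≈ 528.03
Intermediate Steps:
sqrt(-16789 + 295600) = sqrt(278811) = 3*sqrt(30979)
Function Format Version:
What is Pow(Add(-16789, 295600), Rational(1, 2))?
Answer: Mul(3, Pow(30979, Rational(1, 2))) ≈ 528.03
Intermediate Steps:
Pow(Add(-16789, 295600), Rational(1, 2)) = Pow(278811, Rational(1, 2)) = Mul(3, Pow(30979, Rational(1, 2)))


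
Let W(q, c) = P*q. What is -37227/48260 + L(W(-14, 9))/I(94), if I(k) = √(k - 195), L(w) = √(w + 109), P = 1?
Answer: -37227/48260 - I*√9595/101 ≈ -0.77138 - 0.96984*I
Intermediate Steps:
W(q, c) = q (W(q, c) = 1*q = q)
L(w) = √(109 + w)
I(k) = √(-195 + k)
-37227/48260 + L(W(-14, 9))/I(94) = -37227/48260 + √(109 - 14)/(√(-195 + 94)) = -37227*1/48260 + √95/(√(-101)) = -37227/48260 + √95/((I*√101)) = -37227/48260 + √95*(-I*√101/101) = -37227/48260 - I*√9595/101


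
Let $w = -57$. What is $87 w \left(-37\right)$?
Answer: $183483$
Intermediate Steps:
$87 w \left(-37\right) = 87 \left(-57\right) \left(-37\right) = \left(-4959\right) \left(-37\right) = 183483$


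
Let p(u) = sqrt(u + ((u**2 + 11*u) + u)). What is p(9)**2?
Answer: 198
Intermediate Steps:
p(u) = sqrt(u**2 + 13*u) (p(u) = sqrt(u + (u**2 + 12*u)) = sqrt(u**2 + 13*u))
p(9)**2 = (sqrt(9*(13 + 9)))**2 = (sqrt(9*22))**2 = (sqrt(198))**2 = (3*sqrt(22))**2 = 198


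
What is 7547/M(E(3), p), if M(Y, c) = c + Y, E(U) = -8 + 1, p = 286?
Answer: 7547/279 ≈ 27.050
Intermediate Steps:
E(U) = -7
M(Y, c) = Y + c
7547/M(E(3), p) = 7547/(-7 + 286) = 7547/279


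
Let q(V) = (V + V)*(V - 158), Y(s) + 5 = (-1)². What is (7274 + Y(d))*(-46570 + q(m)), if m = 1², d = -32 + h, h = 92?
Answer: -340846680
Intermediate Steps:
d = 60 (d = -32 + 92 = 60)
Y(s) = -4 (Y(s) = -5 + (-1)² = -5 + 1 = -4)
m = 1
q(V) = 2*V*(-158 + V) (q(V) = (2*V)*(-158 + V) = 2*V*(-158 + V))
(7274 + Y(d))*(-46570 + q(m)) = (7274 - 4)*(-46570 + 2*1*(-158 + 1)) = 7270*(-46570 + 2*1*(-157)) = 7270*(-46570 - 314) = 7270*(-46884) = -340846680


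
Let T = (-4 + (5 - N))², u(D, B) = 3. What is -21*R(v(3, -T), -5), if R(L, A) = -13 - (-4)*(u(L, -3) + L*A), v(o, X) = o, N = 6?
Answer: 1281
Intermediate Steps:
T = 25 (T = (-4 + (5 - 1*6))² = (-4 + (5 - 6))² = (-4 - 1)² = (-5)² = 25)
R(L, A) = -1 + 4*A*L (R(L, A) = -13 - (-4)*(3 + L*A) = -13 - (-4)*(3 + A*L) = -13 - (-12 - 4*A*L) = -13 + (12 + 4*A*L) = -1 + 4*A*L)
-21*R(v(3, -T), -5) = -21*(-1 + 4*(-5)*3) = -21*(-1 - 60) = -21*(-61) = 1281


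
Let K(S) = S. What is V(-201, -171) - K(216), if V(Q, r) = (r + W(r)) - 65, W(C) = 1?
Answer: -451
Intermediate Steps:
V(Q, r) = -64 + r (V(Q, r) = (r + 1) - 65 = (1 + r) - 65 = -64 + r)
V(-201, -171) - K(216) = (-64 - 171) - 1*216 = -235 - 216 = -451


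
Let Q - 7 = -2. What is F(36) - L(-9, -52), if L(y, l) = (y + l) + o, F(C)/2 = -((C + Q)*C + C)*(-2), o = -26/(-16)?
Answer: 48859/8 ≈ 6107.4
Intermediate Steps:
Q = 5 (Q = 7 - 2 = 5)
o = 13/8 (o = -26*(-1/16) = 13/8 ≈ 1.6250)
F(C) = 4*C + 4*C*(5 + C) (F(C) = 2*(-((C + 5)*C + C)*(-2)) = 2*(-((5 + C)*C + C)*(-2)) = 2*(-(C*(5 + C) + C)*(-2)) = 2*(-(C + C*(5 + C))*(-2)) = 2*(-(-2*C - 2*C*(5 + C))) = 2*(2*C + 2*C*(5 + C)) = 4*C + 4*C*(5 + C))
L(y, l) = 13/8 + l + y (L(y, l) = (y + l) + 13/8 = (l + y) + 13/8 = 13/8 + l + y)
F(36) - L(-9, -52) = 4*36*(6 + 36) - (13/8 - 52 - 9) = 4*36*42 - 1*(-475/8) = 6048 + 475/8 = 48859/8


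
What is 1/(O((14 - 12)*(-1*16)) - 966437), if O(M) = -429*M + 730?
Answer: -1/951979 ≈ -1.0504e-6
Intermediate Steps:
O(M) = 730 - 429*M
1/(O((14 - 12)*(-1*16)) - 966437) = 1/((730 - 429*(14 - 12)*(-1*16)) - 966437) = 1/((730 - 858*(-16)) - 966437) = 1/((730 - 429*(-32)) - 966437) = 1/((730 + 13728) - 966437) = 1/(14458 - 966437) = 1/(-951979) = -1/951979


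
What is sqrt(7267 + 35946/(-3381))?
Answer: sqrt(188092321)/161 ≈ 85.184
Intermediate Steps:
sqrt(7267 + 35946/(-3381)) = sqrt(7267 + 35946*(-1/3381)) = sqrt(7267 - 11982/1127) = sqrt(8177927/1127) = sqrt(188092321)/161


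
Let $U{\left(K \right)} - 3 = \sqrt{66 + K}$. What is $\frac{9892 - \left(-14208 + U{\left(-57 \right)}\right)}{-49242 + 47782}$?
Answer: $- \frac{12047}{730} \approx -16.503$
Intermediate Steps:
$U{\left(K \right)} = 3 + \sqrt{66 + K}$
$\frac{9892 - \left(-14208 + U{\left(-57 \right)}\right)}{-49242 + 47782} = \frac{9892 + \left(14208 - \left(3 + \sqrt{66 - 57}\right)\right)}{-49242 + 47782} = \frac{9892 + \left(14208 - \left(3 + \sqrt{9}\right)\right)}{-1460} = \left(9892 + \left(14208 - \left(3 + 3\right)\right)\right) \left(- \frac{1}{1460}\right) = \left(9892 + \left(14208 - 6\right)\right) \left(- \frac{1}{1460}\right) = \left(9892 + 14202\right) \left(- \frac{1}{1460}\right) = 24094 \left(- \frac{1}{1460}\right) = - \frac{12047}{730}$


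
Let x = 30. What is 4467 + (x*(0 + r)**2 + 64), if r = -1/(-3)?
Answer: 13603/3 ≈ 4534.3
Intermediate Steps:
r = 1/3 (r = -1*(-1/3) = 1/3 ≈ 0.33333)
4467 + (x*(0 + r)**2 + 64) = 4467 + (30*(0 + 1/3)**2 + 64) = 4467 + (30*(1/3)**2 + 64) = 4467 + (30*(1/9) + 64) = 4467 + (10/3 + 64) = 4467 + 202/3 = 13603/3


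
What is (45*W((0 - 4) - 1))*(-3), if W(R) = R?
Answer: 675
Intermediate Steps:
(45*W((0 - 4) - 1))*(-3) = (45*((0 - 4) - 1))*(-3) = (45*(-4 - 1))*(-3) = (45*(-5))*(-3) = -225*(-3) = 675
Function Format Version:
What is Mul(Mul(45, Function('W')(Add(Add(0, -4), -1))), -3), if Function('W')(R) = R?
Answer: 675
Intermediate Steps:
Mul(Mul(45, Function('W')(Add(Add(0, -4), -1))), -3) = Mul(Mul(45, Add(Add(0, -4), -1)), -3) = Mul(Mul(45, Add(-4, -1)), -3) = Mul(Mul(45, -5), -3) = Mul(-225, -3) = 675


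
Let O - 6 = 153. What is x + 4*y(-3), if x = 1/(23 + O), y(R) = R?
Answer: -2183/182 ≈ -11.995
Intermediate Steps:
O = 159 (O = 6 + 153 = 159)
x = 1/182 (x = 1/(23 + 159) = 1/182 ≈ 0.0054945)
x + 4*y(-3) = 1/182 + 4*(-3) = 1/182 - 12 = -2183/182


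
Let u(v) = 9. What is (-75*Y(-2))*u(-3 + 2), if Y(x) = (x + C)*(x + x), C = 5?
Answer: 8100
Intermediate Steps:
Y(x) = 2*x*(5 + x) (Y(x) = (x + 5)*(x + x) = (5 + x)*(2*x) = 2*x*(5 + x))
(-75*Y(-2))*u(-3 + 2) = -150*(-2)*(5 - 2)*9 = -150*(-2)*3*9 = -75*(-12)*9 = 900*9 = 8100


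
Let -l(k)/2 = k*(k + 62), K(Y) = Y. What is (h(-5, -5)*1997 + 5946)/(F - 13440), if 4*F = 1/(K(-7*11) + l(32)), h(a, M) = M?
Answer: 98438508/327559681 ≈ 0.30052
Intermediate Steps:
l(k) = -2*k*(62 + k) (l(k) = -2*k*(k + 62) = -2*k*(62 + k))
F = -1/24372 (F = 1/(4*(-7*11 - 2*32*(62 + 32))) = 1/(4*(-77 - 2*32*94)) = 1/(4*(-77 - 6016)) = (¼)/(-6093) = (¼)*(-1/6093) = -1/24372 ≈ -4.1031e-5)
(h(-5, -5)*1997 + 5946)/(F - 13440) = (-5*1997 + 5946)/(-1/24372 - 13440) = (-9985 + 5946)/(-327559681/24372) = -4039*(-24372/327559681) = 98438508/327559681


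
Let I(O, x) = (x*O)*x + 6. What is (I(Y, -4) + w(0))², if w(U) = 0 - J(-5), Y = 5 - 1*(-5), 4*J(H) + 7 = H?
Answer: 28561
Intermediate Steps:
J(H) = -7/4 + H/4
Y = 10 (Y = 5 + 5 = 10)
w(U) = 3 (w(U) = 0 - (-7/4 + (¼)*(-5)) = 0 - (-7/4 - 5/4) = 0 - 1*(-3) = 0 + 3 = 3)
I(O, x) = 6 + O*x² (I(O, x) = (O*x)*x + 6 = O*x² + 6 = 6 + O*x²)
(I(Y, -4) + w(0))² = ((6 + 10*(-4)²) + 3)² = ((6 + 10*16) + 3)² = ((6 + 160) + 3)² = (166 + 3)² = 169² = 28561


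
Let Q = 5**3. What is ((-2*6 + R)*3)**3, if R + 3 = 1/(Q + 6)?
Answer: -204544692288/2248091 ≈ -90986.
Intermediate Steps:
Q = 125
R = -392/131 (R = -3 + 1/(125 + 6) = -3 + 1/131 = -392/131 ≈ -2.9924)
((-2*6 + R)*3)**3 = ((-2*6 - 392/131)*3)**3 = ((-12 - 392/131)*3)**3 = (-1964/131*3)**3 = (-5892/131)**3 = -204544692288/2248091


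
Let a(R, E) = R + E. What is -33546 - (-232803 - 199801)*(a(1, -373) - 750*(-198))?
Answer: 64080731766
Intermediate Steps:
a(R, E) = E + R
-33546 - (-232803 - 199801)*(a(1, -373) - 750*(-198)) = -33546 - (-232803 - 199801)*((-373 + 1) - 750*(-198)) = -33546 - (-432604)*(-372 + 148500) = -33546 - (-432604)*148128 = -33546 - 1*(-64080765312) = -33546 + 64080765312 = 64080731766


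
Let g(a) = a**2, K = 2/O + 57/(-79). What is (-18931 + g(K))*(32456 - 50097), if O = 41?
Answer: 3503549588744010/10491121 ≈ 3.3395e+8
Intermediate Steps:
K = -2179/3239 (K = 2/41 + 57/(-79) = 2*(1/41) + 57*(-1/79) = 2/41 - 57/79 = -2179/3239 ≈ -0.67274)
(-18931 + g(K))*(32456 - 50097) = (-18931 + (-2179/3239)**2)*(32456 - 50097) = (-18931 + 4748041/10491121)*(-17641) = -198602663610/10491121*(-17641) = 3503549588744010/10491121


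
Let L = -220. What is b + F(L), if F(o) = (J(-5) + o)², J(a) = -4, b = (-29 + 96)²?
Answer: 54665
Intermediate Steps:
b = 4489 (b = 67² = 4489)
F(o) = (-4 + o)²
b + F(L) = 4489 + (-4 - 220)² = 4489 + (-224)² = 4489 + 50176 = 54665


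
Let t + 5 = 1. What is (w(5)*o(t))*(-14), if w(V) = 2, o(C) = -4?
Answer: 112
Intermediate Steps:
t = -4 (t = -5 + 1 = -4)
(w(5)*o(t))*(-14) = (2*(-4))*(-14) = -8*(-14) = 112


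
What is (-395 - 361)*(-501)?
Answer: 378756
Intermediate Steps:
(-395 - 361)*(-501) = -756*(-501) = 378756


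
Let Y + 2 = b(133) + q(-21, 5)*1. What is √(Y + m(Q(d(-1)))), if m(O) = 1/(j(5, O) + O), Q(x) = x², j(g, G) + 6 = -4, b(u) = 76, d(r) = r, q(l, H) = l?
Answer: 2*√119/3 ≈ 7.2725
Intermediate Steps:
j(g, G) = -10 (j(g, G) = -6 - 4 = -10)
m(O) = 1/(-10 + O)
Y = 53 (Y = -2 + (76 - 21*1) = -2 + (76 - 21) = -2 + 55 = 53)
√(Y + m(Q(d(-1)))) = √(53 + 1/(-10 + (-1)²)) = √(53 + 1/(-10 + 1)) = √(53 + 1/(-9)) = √(53 - ⅑) = √(476/9) = 2*√119/3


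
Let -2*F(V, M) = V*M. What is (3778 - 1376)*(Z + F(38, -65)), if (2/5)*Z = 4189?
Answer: 28121415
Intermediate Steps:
F(V, M) = -M*V/2 (F(V, M) = -V*M/2 = -M*V/2)
Z = 20945/2 (Z = (5/2)*4189 = 20945/2 ≈ 10473.)
(3778 - 1376)*(Z + F(38, -65)) = (3778 - 1376)*(20945/2 - ½*(-65)*38) = 2402*(20945/2 + 1235) = 2402*(23415/2) = 28121415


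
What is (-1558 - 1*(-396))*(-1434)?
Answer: 1666308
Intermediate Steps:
(-1558 - 1*(-396))*(-1434) = (-1558 + 396)*(-1434) = -1162*(-1434) = 1666308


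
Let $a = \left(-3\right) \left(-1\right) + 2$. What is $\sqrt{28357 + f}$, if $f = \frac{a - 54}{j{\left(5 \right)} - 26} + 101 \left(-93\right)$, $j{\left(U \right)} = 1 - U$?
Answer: $\frac{\sqrt{17069070}}{30} \approx 137.72$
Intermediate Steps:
$a = 5$ ($a = 3 + 2 = 5$)
$f = - \frac{281741}{30}$ ($f = \frac{5 - 54}{\left(1 - 5\right) - 26} + 101 \left(-93\right) = - \frac{49}{\left(1 - 5\right) - 26} - 9393 = - \frac{49}{-4 - 26} - 9393 = - \frac{49}{-30} - 9393 = \left(-49\right) \left(- \frac{1}{30}\right) - 9393 = \frac{49}{30} - 9393 = - \frac{281741}{30} \approx -9391.4$)
$\sqrt{28357 + f} = \sqrt{28357 - \frac{281741}{30}} = \sqrt{\frac{568969}{30}} = \frac{\sqrt{17069070}}{30}$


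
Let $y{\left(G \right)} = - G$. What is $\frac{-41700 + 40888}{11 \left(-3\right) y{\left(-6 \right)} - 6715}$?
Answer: $\frac{812}{6913} \approx 0.11746$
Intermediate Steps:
$\frac{-41700 + 40888}{11 \left(-3\right) y{\left(-6 \right)} - 6715} = \frac{-41700 + 40888}{11 \left(-3\right) \left(\left(-1\right) \left(-6\right)\right) - 6715} = - \frac{812}{\left(-33\right) 6 - 6715} = - \frac{812}{-198 - 6715} = - \frac{812}{-6913} = \left(-812\right) \left(- \frac{1}{6913}\right) = \frac{812}{6913}$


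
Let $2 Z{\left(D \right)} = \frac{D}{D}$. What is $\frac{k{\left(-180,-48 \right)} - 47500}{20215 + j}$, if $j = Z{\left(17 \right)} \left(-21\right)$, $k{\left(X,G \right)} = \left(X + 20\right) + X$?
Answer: $- \frac{95680}{40409} \approx -2.3678$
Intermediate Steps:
$Z{\left(D \right)} = \frac{1}{2}$ ($Z{\left(D \right)} = \frac{D \frac{1}{D}}{2} = \frac{1}{2} \cdot 1 = \frac{1}{2}$)
$k{\left(X,G \right)} = 20 + 2 X$ ($k{\left(X,G \right)} = \left(20 + X\right) + X = 20 + 2 X$)
$j = - \frac{21}{2}$ ($j = \frac{1}{2} \left(-21\right) = - \frac{21}{2} \approx -10.5$)
$\frac{k{\left(-180,-48 \right)} - 47500}{20215 + j} = \frac{\left(20 + 2 \left(-180\right)\right) - 47500}{20215 - \frac{21}{2}} = \frac{\left(20 - 360\right) - 47500}{\frac{40409}{2}} = \left(-340 - 47500\right) \frac{2}{40409} = \left(-47840\right) \frac{2}{40409} = - \frac{95680}{40409}$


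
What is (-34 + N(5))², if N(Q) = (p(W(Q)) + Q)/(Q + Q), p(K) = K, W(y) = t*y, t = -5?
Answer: 1296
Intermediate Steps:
W(y) = -5*y
N(Q) = -2 (N(Q) = (-5*Q + Q)/(Q + Q) = (-4*Q)/((2*Q)) = (-4*Q)*(1/(2*Q)) = -2)
(-34 + N(5))² = (-34 - 2)² = (-36)² = 1296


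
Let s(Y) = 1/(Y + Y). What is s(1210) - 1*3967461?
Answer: -9601255619/2420 ≈ -3.9675e+6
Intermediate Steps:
s(Y) = 1/(2*Y)
s(1210) - 1*3967461 = (½)/1210 - 1*3967461 = (½)*(1/1210) - 3967461 = 1/2420 - 3967461 = -9601255619/2420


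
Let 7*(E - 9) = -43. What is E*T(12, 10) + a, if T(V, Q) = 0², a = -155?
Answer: -155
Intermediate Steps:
T(V, Q) = 0
E = 20/7 (E = 9 + (⅐)*(-43) = 9 - 43/7 = 20/7 ≈ 2.8571)
E*T(12, 10) + a = (20/7)*0 - 155 = 0 - 155 = -155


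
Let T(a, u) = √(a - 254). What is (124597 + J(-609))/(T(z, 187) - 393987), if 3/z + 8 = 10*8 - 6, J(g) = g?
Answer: -1074692523432/3414966641305 - 123988*I*√122914/3414966641305 ≈ -0.3147 - 1.2729e-5*I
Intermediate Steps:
z = 1/22 (z = 3/(-8 + (10*8 - 6)) = 3/(-8 + (80 - 6)) = 3/(-8 + 74) = 3/66 = 3*(1/66) = 1/22 ≈ 0.045455)
T(a, u) = √(-254 + a)
(124597 + J(-609))/(T(z, 187) - 393987) = (124597 - 609)/(√(-254 + 1/22) - 393987) = 123988/(√(-5587/22) - 393987) = 123988/(I*√122914/22 - 393987) = 123988/(-393987 + I*√122914/22)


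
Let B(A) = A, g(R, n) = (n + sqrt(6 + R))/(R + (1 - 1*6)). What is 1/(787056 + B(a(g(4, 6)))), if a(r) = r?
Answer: 78705/61944770249 + sqrt(10)/619447702490 ≈ 1.2706e-6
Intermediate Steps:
g(R, n) = (n + sqrt(6 + R))/(-5 + R) (g(R, n) = (n + sqrt(6 + R))/(R + (1 - 6)) = (n + sqrt(6 + R))/(R - 5) = (n + sqrt(6 + R))/(-5 + R))
1/(787056 + B(a(g(4, 6)))) = 1/(787056 + (6 + sqrt(6 + 4))/(-5 + 4)) = 1/(787056 + (6 + sqrt(10))/(-1)) = 1/(787056 - (6 + sqrt(10))) = 1/(787056 + (-6 - sqrt(10))) = 1/(787050 - sqrt(10))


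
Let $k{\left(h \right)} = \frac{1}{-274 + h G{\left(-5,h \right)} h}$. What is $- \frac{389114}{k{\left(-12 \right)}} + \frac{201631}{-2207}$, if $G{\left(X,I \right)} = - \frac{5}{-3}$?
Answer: $\frac{29198134701}{2207} \approx 1.323 \cdot 10^{7}$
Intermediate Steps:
$G{\left(X,I \right)} = \frac{5}{3}$ ($G{\left(X,I \right)} = \left(-5\right) \left(- \frac{1}{3}\right) = \frac{5}{3}$)
$k{\left(h \right)} = \frac{1}{-274 + \frac{5 h^{2}}{3}}$ ($k{\left(h \right)} = \frac{1}{-274 + h \frac{5}{3} h} = \frac{1}{-274 + \frac{5 h}{3} h} = \frac{1}{-274 + \frac{5 h^{2}}{3}}$)
$- \frac{389114}{k{\left(-12 \right)}} + \frac{201631}{-2207} = - \frac{389114}{3 \frac{1}{-822 + 5 \left(-12\right)^{2}}} + \frac{201631}{-2207} = - \frac{389114}{3 \frac{1}{-822 + 5 \cdot 144}} + 201631 \left(- \frac{1}{2207}\right) = - \frac{389114}{3 \frac{1}{-822 + 720}} - \frac{201631}{2207} = - \frac{389114}{3 \frac{1}{-102}} - \frac{201631}{2207} = - \frac{389114}{3 \left(- \frac{1}{102}\right)} - \frac{201631}{2207} = - \frac{389114}{- \frac{1}{34}} - \frac{201631}{2207} = \left(-389114\right) \left(-34\right) - \frac{201631}{2207} = 13229876 - \frac{201631}{2207} = \frac{29198134701}{2207}$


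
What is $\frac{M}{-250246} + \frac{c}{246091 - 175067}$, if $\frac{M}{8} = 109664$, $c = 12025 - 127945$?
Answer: $- \frac{124074353}{24148739} \approx -5.1379$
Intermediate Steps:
$c = -115920$
$M = 877312$ ($M = 8 \cdot 109664 = 877312$)
$\frac{M}{-250246} + \frac{c}{246091 - 175067} = \frac{877312}{-250246} - \frac{115920}{246091 - 175067} = 877312 \left(- \frac{1}{250246}\right) - \frac{115920}{246091 - 175067} = - \frac{438656}{125123} - \frac{115920}{71024} = - \frac{438656}{125123} - \frac{315}{193} = - \frac{124074353}{24148739}$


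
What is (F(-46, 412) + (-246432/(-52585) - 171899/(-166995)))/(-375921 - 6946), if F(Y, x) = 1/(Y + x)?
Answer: -1225275615227/82035741523920210 ≈ -1.4936e-5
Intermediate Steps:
(F(-46, 412) + (-246432/(-52585) - 171899/(-166995)))/(-375921 - 6946) = (1/(-46 + 412) + (-246432/(-52585) - 171899/(-166995)))/(-375921 - 6946) = (1/366 + (-246432*(-1/52585) - 171899*(-1/166995)))/(-382867) = (1/366 + (246432/52585 + 171899/166995))*(-1/382867) = (1/366 + 10038444151/1756286415)*(-1/382867) = (1225275615227/214266942630)*(-1/382867) = -1225275615227/82035741523920210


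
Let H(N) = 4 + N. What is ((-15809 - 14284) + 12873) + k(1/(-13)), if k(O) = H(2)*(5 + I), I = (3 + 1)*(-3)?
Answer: -17262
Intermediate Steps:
I = -12 (I = 4*(-3) = -12)
k(O) = -42 (k(O) = (4 + 2)*(5 - 12) = 6*(-7) = -42)
((-15809 - 14284) + 12873) + k(1/(-13)) = ((-15809 - 14284) + 12873) - 42 = (-30093 + 12873) - 42 = -17220 - 42 = -17262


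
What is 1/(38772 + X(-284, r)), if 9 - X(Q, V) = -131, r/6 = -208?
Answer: 1/38912 ≈ 2.5699e-5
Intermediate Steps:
r = -1248 (r = 6*(-208) = -1248)
X(Q, V) = 140 (X(Q, V) = 9 - 1*(-131) = 9 + 131 = 140)
1/(38772 + X(-284, r)) = 1/(38772 + 140) = 1/38912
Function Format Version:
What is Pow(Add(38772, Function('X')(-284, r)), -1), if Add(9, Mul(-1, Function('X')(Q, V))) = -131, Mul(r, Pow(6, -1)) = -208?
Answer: Rational(1, 38912) ≈ 2.5699e-5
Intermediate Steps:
r = -1248 (r = Mul(6, -208) = -1248)
Function('X')(Q, V) = 140 (Function('X')(Q, V) = Add(9, Mul(-1, -131)) = Add(9, 131) = 140)
Pow(Add(38772, Function('X')(-284, r)), -1) = Pow(Add(38772, 140), -1) = Pow(38912, -1) = Rational(1, 38912)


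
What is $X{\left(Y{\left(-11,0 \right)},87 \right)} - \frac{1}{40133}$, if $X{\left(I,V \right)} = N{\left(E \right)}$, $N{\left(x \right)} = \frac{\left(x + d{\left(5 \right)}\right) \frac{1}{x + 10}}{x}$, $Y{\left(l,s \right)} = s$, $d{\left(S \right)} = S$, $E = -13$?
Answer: $- \frac{321103}{1565187} \approx -0.20515$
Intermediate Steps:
$N{\left(x \right)} = \frac{5 + x}{x \left(10 + x\right)}$ ($N{\left(x \right)} = \frac{\left(x + 5\right) \frac{1}{x + 10}}{x} = \frac{\left(5 + x\right) \frac{1}{10 + x}}{x} = \frac{\frac{1}{10 + x} \left(5 + x\right)}{x} = \frac{5 + x}{x \left(10 + x\right)}$)
$X{\left(I,V \right)} = - \frac{8}{39}$ ($X{\left(I,V \right)} = \frac{5 - 13}{\left(-13\right) \left(10 - 13\right)} = \left(- \frac{1}{13}\right) \frac{1}{-3} \left(-8\right) = \left(- \frac{1}{13}\right) \left(- \frac{1}{3}\right) \left(-8\right) = - \frac{8}{39}$)
$X{\left(Y{\left(-11,0 \right)},87 \right)} - \frac{1}{40133} = - \frac{8}{39} - \frac{1}{40133} = - \frac{321103}{1565187}$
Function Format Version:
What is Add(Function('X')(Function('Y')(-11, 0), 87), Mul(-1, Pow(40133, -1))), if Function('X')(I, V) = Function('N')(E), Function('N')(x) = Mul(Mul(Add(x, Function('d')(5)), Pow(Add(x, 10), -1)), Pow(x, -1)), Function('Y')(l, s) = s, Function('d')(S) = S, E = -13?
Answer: Rational(-321103, 1565187) ≈ -0.20515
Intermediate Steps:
Function('N')(x) = Mul(Pow(x, -1), Pow(Add(10, x), -1), Add(5, x)) (Function('N')(x) = Mul(Mul(Add(x, 5), Pow(Add(x, 10), -1)), Pow(x, -1)) = Mul(Mul(Add(5, x), Pow(Add(10, x), -1)), Pow(x, -1)) = Mul(Mul(Pow(Add(10, x), -1), Add(5, x)), Pow(x, -1)) = Mul(Pow(x, -1), Pow(Add(10, x), -1), Add(5, x)))
Function('X')(I, V) = Rational(-8, 39) (Function('X')(I, V) = Mul(Pow(-13, -1), Pow(Add(10, -13), -1), Add(5, -13)) = Mul(Rational(-1, 13), Pow(-3, -1), -8) = Mul(Rational(-1, 13), Rational(-1, 3), -8) = Rational(-8, 39))
Add(Function('X')(Function('Y')(-11, 0), 87), Mul(-1, Pow(40133, -1))) = Add(Rational(-8, 39), Mul(-1, Pow(40133, -1))) = Add(Rational(-8, 39), Mul(-1, Rational(1, 40133))) = Add(Rational(-8, 39), Rational(-1, 40133)) = Rational(-321103, 1565187)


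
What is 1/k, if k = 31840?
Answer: 1/31840 ≈ 3.1407e-5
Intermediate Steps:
1/k = 1/31840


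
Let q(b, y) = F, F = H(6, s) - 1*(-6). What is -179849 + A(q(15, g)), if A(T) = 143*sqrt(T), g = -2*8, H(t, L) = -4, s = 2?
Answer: -179849 + 143*sqrt(2) ≈ -1.7965e+5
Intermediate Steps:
F = 2 (F = -4 - 1*(-6) = -4 + 6 = 2)
g = -16
q(b, y) = 2
-179849 + A(q(15, g)) = -179849 + 143*sqrt(2)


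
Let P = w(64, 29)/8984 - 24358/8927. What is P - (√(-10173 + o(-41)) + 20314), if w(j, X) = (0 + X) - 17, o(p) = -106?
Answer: -407351234475/20050042 - I*√10279 ≈ -20317.0 - 101.39*I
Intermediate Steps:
w(j, X) = -17 + X (w(j, X) = X - 17 = -17 + X)
P = -54681287/20050042 (P = (-17 + 29)/8984 - 24358/8927 = 12*(1/8984) - 24358*1/8927 = 3/2246 - 24358/8927 = -54681287/20050042 ≈ -2.7272)
P - (√(-10173 + o(-41)) + 20314) = -54681287/20050042 - (√(-10173 - 106) + 20314) = -54681287/20050042 - (√(-10279) + 20314) = -54681287/20050042 - (I*√10279 + 20314) = -54681287/20050042 - (20314 + I*√10279) = -54681287/20050042 + (-20314 - I*√10279) = -407351234475/20050042 - I*√10279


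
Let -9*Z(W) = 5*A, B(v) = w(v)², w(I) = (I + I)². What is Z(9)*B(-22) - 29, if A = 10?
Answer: -187405061/9 ≈ -2.0823e+7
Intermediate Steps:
w(I) = 4*I² (w(I) = (2*I)² = 4*I²)
B(v) = 16*v⁴ (B(v) = (4*v²)² = 16*v⁴)
Z(W) = -50/9 (Z(W) = -5*10/9 = -⅑*50 = -50/9)
Z(9)*B(-22) - 29 = -800*(-22)⁴/9 - 29 = -800*234256/9 - 29 = -50/9*3748096 - 29 = -187404800/9 - 29 = -187405061/9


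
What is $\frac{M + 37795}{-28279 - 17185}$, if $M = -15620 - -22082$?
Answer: $- \frac{44257}{45464} \approx -0.97345$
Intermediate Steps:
$M = 6462$ ($M = -15620 + 22082 = 6462$)
$\frac{M + 37795}{-28279 - 17185} = \frac{6462 + 37795}{-28279 - 17185} = \frac{44257}{-45464} = 44257 \left(- \frac{1}{45464}\right) = - \frac{44257}{45464}$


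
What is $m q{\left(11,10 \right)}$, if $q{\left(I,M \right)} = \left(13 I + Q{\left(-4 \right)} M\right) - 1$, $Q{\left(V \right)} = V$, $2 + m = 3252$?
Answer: $331500$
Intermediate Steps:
$m = 3250$ ($m = -2 + 3252 = 3250$)
$q{\left(I,M \right)} = -1 - 4 M + 13 I$ ($q{\left(I,M \right)} = \left(13 I - 4 M\right) - 1 = \left(- 4 M + 13 I\right) - 1 = -1 - 4 M + 13 I$)
$m q{\left(11,10 \right)} = 3250 \left(-1 - 40 + 13 \cdot 11\right) = 3250 \left(-1 - 40 + 143\right) = 3250 \cdot 102 = 331500$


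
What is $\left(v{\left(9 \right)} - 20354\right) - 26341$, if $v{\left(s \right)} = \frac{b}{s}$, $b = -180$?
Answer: $-46715$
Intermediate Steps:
$v{\left(s \right)} = - \frac{180}{s}$
$\left(v{\left(9 \right)} - 20354\right) - 26341 = \left(- \frac{180}{9} - 20354\right) - 26341 = \left(\left(-180\right) \frac{1}{9} - 20354\right) - 26341 = \left(-20 - 20354\right) - 26341 = -20374 - 26341 = -46715$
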